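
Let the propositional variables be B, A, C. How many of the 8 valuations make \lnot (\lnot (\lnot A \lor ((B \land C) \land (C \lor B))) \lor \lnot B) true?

3

Initial set: {\lnot (\lnot (\lnot A \lor ((B \land C) \land (C \lor B))) \lor \lnot B)}.
\lnot (\lnot (\lnot A \lor ((B \land C) \land (C \lor B))) \lor \lnot B): α-rule — add \lnot \lnot (\lnot A \lor ((B \land C) \land (C \lor B))), \lnot \lnot B.
\lnot \lnot (\lnot A \lor ((B \land C) \land (C \lor B))): β-rule — branch into \lnot A  //  ((B \land C) \land (C \lor B)).
  branch 1 (add \lnot A):
    ○ open, literals {A=0, B=1}.
  branch 2 (add ((B \land C) \land (C \lor B))):
    ((B \land C) \land (C \lor B)): α-rule — add (B \land C), (C \lor B).
    (B \land C): α-rule — add B, C.
    (C \lor B): β-rule — branch into C  //  B.
      branch 2.1 (add C):
        ○ open, literals {B=1, C=1}.
      branch 2.2 (add B):
        ○ open, literals {B=1, C=1}.
0 branches closed, 3 open.
Each open branch fixes some atoms; the unmentioned ones are free. Counting distinct full assignments: branch {A=0, B=1} (C) contributes 2 new; branch {B=1, C=1} (A) contributes 1 new; branch {B=1, C=1} (A) contributes 0 new. Total: 3.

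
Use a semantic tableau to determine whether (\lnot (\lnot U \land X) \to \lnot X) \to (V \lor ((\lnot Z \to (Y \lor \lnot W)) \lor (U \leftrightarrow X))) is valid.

Assume the negation and expand:
Initial set: {\lnot ((\lnot (\lnot U \land X) \to \lnot X) \to (V \lor ((\lnot Z \to (Y \lor \lnot W)) \lor (U \leftrightarrow X))))}.
\lnot ((\lnot (\lnot U \land X) \to \lnot X) \to (V \lor ((\lnot Z \to (Y \lor \lnot W)) \lor (U \leftrightarrow X)))): α-rule — add (\lnot (\lnot U \land X) \to \lnot X), \lnot (V \lor ((\lnot Z \to (Y \lor \lnot W)) \lor (U \leftrightarrow X))).
\lnot (V \lor ((\lnot Z \to (Y \lor \lnot W)) \lor (U \leftrightarrow X))): α-rule — add \lnot V, \lnot ((\lnot Z \to (Y \lor \lnot W)) \lor (U \leftrightarrow X)).
\lnot ((\lnot Z \to (Y \lor \lnot W)) \lor (U \leftrightarrow X)): α-rule — add \lnot (\lnot Z \to (Y \lor \lnot W)), \lnot (U \leftrightarrow X).
\lnot (\lnot Z \to (Y \lor \lnot W)): α-rule — add \lnot Z, \lnot (Y \lor \lnot W).
\lnot (Y \lor \lnot W): α-rule — add \lnot Y, \lnot \lnot W.
(\lnot (\lnot U \land X) \to \lnot X): β-rule — branch into \lnot \lnot (\lnot U \land X)  //  \lnot X.
  branch 1 (add \lnot \lnot (\lnot U \land X)):
    \lnot \lnot (\lnot U \land X): α-rule — add \lnot U, X.
    \lnot (U \leftrightarrow X): β-rule — branch into U, \lnot X  //  \lnot U, X.
      branch 1.1 (add U, \lnot X):
        × closes — contains both U and \lnot U.
      branch 1.2 (add \lnot U, X):
        ○ open, literals {U=0, V=0, W=1, X=1, Y=0, Z=0}.
  branch 2 (add \lnot X):
    \lnot (U \leftrightarrow X): β-rule — branch into U, \lnot X  //  \lnot U, X.
      branch 2.1 (add U, \lnot X):
        ○ open, literals {U=1, V=0, W=1, X=0, Y=0, Z=0}.
      branch 2.2 (add \lnot U, X):
        × closes — contains both X and \lnot X.
2 branches closed, 2 open.
An open branch gives a countermodel: U=0, V=0, W=1, X=1, Y=0, Z=0 (unmentioned atoms arbitrary); under it the original formula is false.

Not valid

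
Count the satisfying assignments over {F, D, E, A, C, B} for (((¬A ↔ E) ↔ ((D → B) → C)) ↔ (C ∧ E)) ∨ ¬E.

Initial set: {((((¬A ↔ E) ↔ ((D → B) → C)) ↔ (C ∧ E)) ∨ ¬E)}.
((((¬A ↔ E) ↔ ((D → B) → C)) ↔ (C ∧ E)) ∨ ¬E): β-rule — branch into (((¬A ↔ E) ↔ ((D → B) → C)) ↔ (C ∧ E))  //  ¬E.
  branch 1 (add (((¬A ↔ E) ↔ ((D → B) → C)) ↔ (C ∧ E))):
    (((¬A ↔ E) ↔ ((D → B) → C)) ↔ (C ∧ E)): β-rule — branch into ((¬A ↔ E) ↔ ((D → B) → C)), (C ∧ E)  //  ¬((¬A ↔ E) ↔ ((D → B) → C)), ¬(C ∧ E).
      branch 1.1 (add ((¬A ↔ E) ↔ ((D → B) → C)), (C ∧ E)):
        (C ∧ E): α-rule — add C, E.
        ((¬A ↔ E) ↔ ((D → B) → C)): β-rule — branch into (¬A ↔ E), ((D → B) → C)  //  ¬(¬A ↔ E), ¬((D → B) → C).
          branch 1.1.1 (add (¬A ↔ E), ((D → B) → C)):
            (¬A ↔ E): β-rule — branch into ¬A, E  //  ¬¬A, ¬E.
              branch 1.1.1.1 (add ¬A, E):
                ((D → B) → C): β-rule — branch into ¬(D → B)  //  C.
                  branch 1.1.1.1.1 (add ¬(D → B)):
                    ¬(D → B): α-rule — add D, ¬B.
                    ○ open, literals {A=0, B=0, C=1, D=1, E=1}.
                  branch 1.1.1.1.2 (add C):
                    ○ open, literals {A=0, C=1, E=1}.
              branch 1.1.1.2 (add ¬¬A, ¬E):
                × closes — contains both E and ¬E.
          branch 1.1.2 (add ¬(¬A ↔ E), ¬((D → B) → C)):
            ¬((D → B) → C): α-rule — add (D → B), ¬C.
            × closes — contains both C and ¬C.
      branch 1.2 (add ¬((¬A ↔ E) ↔ ((D → B) → C)), ¬(C ∧ E)):
        ¬((¬A ↔ E) ↔ ((D → B) → C)): β-rule — branch into (¬A ↔ E), ¬((D → B) → C)  //  ¬(¬A ↔ E), ((D → B) → C).
          branch 1.2.1 (add (¬A ↔ E), ¬((D → B) → C)):
            ¬((D → B) → C): α-rule — add (D → B), ¬C.
            ¬(C ∧ E): β-rule — branch into ¬C  //  ¬E.
              branch 1.2.1.1 (add ¬C):
                (¬A ↔ E): β-rule — branch into ¬A, E  //  ¬¬A, ¬E.
                  branch 1.2.1.1.1 (add ¬A, E):
                    (D → B): β-rule — branch into ¬D  //  B.
                      branch 1.2.1.1.1.1 (add ¬D):
                        ○ open, literals {A=0, C=0, D=0, E=1}.
                      branch 1.2.1.1.1.2 (add B):
                        ○ open, literals {A=0, B=1, C=0, E=1}.
                  branch 1.2.1.1.2 (add ¬¬A, ¬E):
                    (D → B): β-rule — branch into ¬D  //  B.
                      branch 1.2.1.1.2.1 (add ¬D):
                        ○ open, literals {A=1, C=0, D=0, E=0}.
                      branch 1.2.1.1.2.2 (add B):
                        ○ open, literals {A=1, B=1, C=0, E=0}.
              branch 1.2.1.2 (add ¬E):
                (¬A ↔ E): β-rule — branch into ¬A, E  //  ¬¬A, ¬E.
                  branch 1.2.1.2.1 (add ¬A, E):
                    × closes — contains both E and ¬E.
                  branch 1.2.1.2.2 (add ¬¬A, ¬E):
                    (D → B): β-rule — branch into ¬D  //  B.
                      branch 1.2.1.2.2.1 (add ¬D):
                        ○ open, literals {A=1, C=0, D=0, E=0}.
                      branch 1.2.1.2.2.2 (add B):
                        ○ open, literals {A=1, B=1, C=0, E=0}.
          branch 1.2.2 (add ¬(¬A ↔ E), ((D → B) → C)):
            ¬(C ∧ E): β-rule — branch into ¬C  //  ¬E.
              branch 1.2.2.1 (add ¬C):
                ¬(¬A ↔ E): β-rule — branch into ¬A, ¬E  //  ¬¬A, E.
                  branch 1.2.2.1.1 (add ¬A, ¬E):
                    ((D → B) → C): β-rule — branch into ¬(D → B)  //  C.
                      branch 1.2.2.1.1.1 (add ¬(D → B)):
                        ¬(D → B): α-rule — add D, ¬B.
                        ○ open, literals {A=0, B=0, C=0, D=1, E=0}.
                      branch 1.2.2.1.1.2 (add C):
                        × closes — contains both C and ¬C.
                  branch 1.2.2.1.2 (add ¬¬A, E):
                    ((D → B) → C): β-rule — branch into ¬(D → B)  //  C.
                      branch 1.2.2.1.2.1 (add ¬(D → B)):
                        ¬(D → B): α-rule — add D, ¬B.
                        ○ open, literals {A=1, B=0, C=0, D=1, E=1}.
                      branch 1.2.2.1.2.2 (add C):
                        × closes — contains both C and ¬C.
              branch 1.2.2.2 (add ¬E):
                ¬(¬A ↔ E): β-rule — branch into ¬A, ¬E  //  ¬¬A, E.
                  branch 1.2.2.2.1 (add ¬A, ¬E):
                    ((D → B) → C): β-rule — branch into ¬(D → B)  //  C.
                      branch 1.2.2.2.1.1 (add ¬(D → B)):
                        ¬(D → B): α-rule — add D, ¬B.
                        ○ open, literals {A=0, B=0, D=1, E=0}.
                      branch 1.2.2.2.1.2 (add C):
                        ○ open, literals {A=0, C=1, E=0}.
                  branch 1.2.2.2.2 (add ¬¬A, E):
                    × closes — contains both E and ¬E.
  branch 2 (add ¬E):
    ○ open, literals {E=0}.
6 branches closed, 13 open.
Each open branch fixes some atoms; the unmentioned ones are free. Counting distinct full assignments: branch {A=0, B=0, C=1, D=1, E=1} (F) contributes 2 new; branch {A=0, C=1, E=1} (F, D, B) contributes 6 new; branch {A=0, C=0, D=0, E=1} (F, B) contributes 4 new; branch {A=0, B=1, C=0, E=1} (F, D) contributes 2 new; branch {A=1, C=0, D=0, E=0} (F, B) contributes 4 new; branch {A=1, B=1, C=0, E=0} (F, D) contributes 2 new; branch {A=1, C=0, D=0, E=0} (F, B) contributes 0 new; branch {A=1, B=1, C=0, E=0} (F, D) contributes 0 new; branch {A=0, B=0, C=0, D=1, E=0} (F) contributes 2 new; branch {A=1, B=0, C=0, D=1, E=1} (F) contributes 2 new; branch {A=0, B=0, D=1, E=0} (F, C) contributes 2 new; branch {A=0, C=1, E=0} (F, D, B) contributes 6 new; branch {E=0} (F, D, A, C, B) contributes 16 new. Total: 48.

48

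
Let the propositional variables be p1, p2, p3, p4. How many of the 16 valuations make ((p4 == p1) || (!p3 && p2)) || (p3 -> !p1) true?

Initial set: {T (((p4 == p1) || (!p3 && p2)) || (p3 -> !p1))}.
T (((p4 == p1) || (!p3 && p2)) || (p3 -> !p1)): β-rule — branch into T ((p4 == p1) || (!p3 && p2))  //  T (p3 -> !p1).
  branch 1 (add T ((p4 == p1) || (!p3 && p2))):
    T ((p4 == p1) || (!p3 && p2)): β-rule — branch into T (p4 == p1)  //  T (!p3 && p2).
      branch 1.1 (add T (p4 == p1)):
        T (p4 == p1): β-rule — branch into T p4, T p1  //  F p4, F p1.
          branch 1.1.1 (add T p4, T p1):
            ○ open, literals {p1=1, p4=1}.
          branch 1.1.2 (add F p4, F p1):
            ○ open, literals {p1=0, p4=0}.
      branch 1.2 (add T (!p3 && p2)):
        T (!p3 && p2): α-rule — add T !p3, T p2.
        ○ open, literals {p2=1, p3=0}.
  branch 2 (add T (p3 -> !p1)):
    T (p3 -> !p1): β-rule — branch into F p3  //  T !p1.
      branch 2.1 (add F p3):
        ○ open, literals {p3=0}.
      branch 2.2 (add T !p1):
        ○ open, literals {p1=0}.
0 branches closed, 5 open.
Each open branch fixes some atoms; the unmentioned ones are free. Counting distinct full assignments: branch {p1=1, p4=1} (p2, p3) contributes 4 new; branch {p1=0, p4=0} (p2, p3) contributes 4 new; branch {p2=1, p3=0} (p1, p4) contributes 2 new; branch {p3=0} (p1, p2, p4) contributes 2 new; branch {p1=0} (p2, p3, p4) contributes 2 new. Total: 14.

14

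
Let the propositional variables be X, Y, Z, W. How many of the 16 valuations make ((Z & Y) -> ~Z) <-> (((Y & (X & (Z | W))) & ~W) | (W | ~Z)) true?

Initial set: {(((Z & Y) -> ~Z) <-> (((Y & (X & (Z | W))) & ~W) | (W | ~Z)))}.
(((Z & Y) -> ~Z) <-> (((Y & (X & (Z | W))) & ~W) | (W | ~Z))): β-rule — branch into ((Z & Y) -> ~Z), (((Y & (X & (Z | W))) & ~W) | (W | ~Z))  //  ~((Z & Y) -> ~Z), ~(((Y & (X & (Z | W))) & ~W) | (W | ~Z)).
  branch 1 (add ((Z & Y) -> ~Z), (((Y & (X & (Z | W))) & ~W) | (W | ~Z))):
    ((Z & Y) -> ~Z): β-rule — branch into ~(Z & Y)  //  ~Z.
      branch 1.1 (add ~(Z & Y)):
        (((Y & (X & (Z | W))) & ~W) | (W | ~Z)): β-rule — branch into ((Y & (X & (Z | W))) & ~W)  //  (W | ~Z).
          branch 1.1.1 (add ((Y & (X & (Z | W))) & ~W)):
            ((Y & (X & (Z | W))) & ~W): α-rule — add (Y & (X & (Z | W))), ~W.
            (Y & (X & (Z | W))): α-rule — add Y, (X & (Z | W)).
            (X & (Z | W)): α-rule — add X, (Z | W).
            ~(Z & Y): β-rule — branch into ~Z  //  ~Y.
              branch 1.1.1.1 (add ~Z):
                (Z | W): β-rule — branch into Z  //  W.
                  branch 1.1.1.1.1 (add Z):
                    × closes — contains both Z and ~Z.
                  branch 1.1.1.1.2 (add W):
                    × closes — contains both W and ~W.
              branch 1.1.1.2 (add ~Y):
                × closes — contains both Y and ~Y.
          branch 1.1.2 (add (W | ~Z)):
            ~(Z & Y): β-rule — branch into ~Z  //  ~Y.
              branch 1.1.2.1 (add ~Z):
                (W | ~Z): β-rule — branch into W  //  ~Z.
                  branch 1.1.2.1.1 (add W):
                    ○ open, literals {W=true, Z=false}.
                  branch 1.1.2.1.2 (add ~Z):
                    ○ open, literals {Z=false}.
              branch 1.1.2.2 (add ~Y):
                (W | ~Z): β-rule — branch into W  //  ~Z.
                  branch 1.1.2.2.1 (add W):
                    ○ open, literals {W=true, Y=false}.
                  branch 1.1.2.2.2 (add ~Z):
                    ○ open, literals {Y=false, Z=false}.
      branch 1.2 (add ~Z):
        (((Y & (X & (Z | W))) & ~W) | (W | ~Z)): β-rule — branch into ((Y & (X & (Z | W))) & ~W)  //  (W | ~Z).
          branch 1.2.1 (add ((Y & (X & (Z | W))) & ~W)):
            ((Y & (X & (Z | W))) & ~W): α-rule — add (Y & (X & (Z | W))), ~W.
            (Y & (X & (Z | W))): α-rule — add Y, (X & (Z | W)).
            (X & (Z | W)): α-rule — add X, (Z | W).
            (Z | W): β-rule — branch into Z  //  W.
              branch 1.2.1.1 (add Z):
                × closes — contains both Z and ~Z.
              branch 1.2.1.2 (add W):
                × closes — contains both W and ~W.
          branch 1.2.2 (add (W | ~Z)):
            (W | ~Z): β-rule — branch into W  //  ~Z.
              branch 1.2.2.1 (add W):
                ○ open, literals {W=true, Z=false}.
              branch 1.2.2.2 (add ~Z):
                ○ open, literals {Z=false}.
  branch 2 (add ~((Z & Y) -> ~Z), ~(((Y & (X & (Z | W))) & ~W) | (W | ~Z))):
    ~((Z & Y) -> ~Z): α-rule — add (Z & Y), ~~Z.
    ~(((Y & (X & (Z | W))) & ~W) | (W | ~Z)): α-rule — add ~((Y & (X & (Z | W))) & ~W), ~(W | ~Z).
    (Z & Y): α-rule — add Z, Y.
    ~(W | ~Z): α-rule — add ~W, ~~Z.
    ~((Y & (X & (Z | W))) & ~W): β-rule — branch into ~(Y & (X & (Z | W)))  //  ~~W.
      branch 2.1 (add ~(Y & (X & (Z | W)))):
        ~(Y & (X & (Z | W))): β-rule — branch into ~Y  //  ~(X & (Z | W)).
          branch 2.1.1 (add ~Y):
            × closes — contains both Y and ~Y.
          branch 2.1.2 (add ~(X & (Z | W))):
            ~(X & (Z | W)): β-rule — branch into ~X  //  ~(Z | W).
              branch 2.1.2.1 (add ~X):
                ○ open, literals {W=false, X=false, Y=true, Z=true}.
              branch 2.1.2.2 (add ~(Z | W)):
                ~(Z | W): α-rule — add ~Z, ~W.
                × closes — contains both Z and ~Z.
      branch 2.2 (add ~~W):
        × closes — contains both W and ~W.
8 branches closed, 7 open.
Each open branch fixes some atoms; the unmentioned ones are free. Counting distinct full assignments: branch {W=true, Z=false} (X, Y) contributes 4 new; branch {Z=false} (X, Y, W) contributes 4 new; branch {W=true, Y=false} (X, Z) contributes 2 new; branch {Y=false, Z=false} (X, W) contributes 0 new; branch {W=true, Z=false} (X, Y) contributes 0 new; branch {Z=false} (X, Y, W) contributes 0 new; branch {W=false, X=false, Y=true, Z=true} (none free) contributes 1 new. Total: 11.

11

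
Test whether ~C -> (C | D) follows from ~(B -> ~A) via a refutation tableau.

Initial set: {T ~(B -> ~A); F (~C -> (C | D))}.
T ~(B -> ~A): α-rule — add T B, F ~A.
F (~C -> (C | D)): α-rule — add T ~C, F (C | D).
F (C | D): α-rule — add F C, F D.
○ open, literals {A=1, B=1, C=0, D=0}.
0 branches closed, 1 open.
An open branch gives a countermodel: A=1, B=1, C=0, D=0 (unmentioned atoms arbitrary); the premises hold there but the conclusion fails.

No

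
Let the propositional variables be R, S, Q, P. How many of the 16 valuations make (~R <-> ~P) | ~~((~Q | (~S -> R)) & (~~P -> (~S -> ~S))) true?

15

Initial set: {((~R <-> ~P) | ~~((~Q | (~S -> R)) & (~~P -> (~S -> ~S))))}.
((~R <-> ~P) | ~~((~Q | (~S -> R)) & (~~P -> (~S -> ~S)))): β-rule — branch into (~R <-> ~P)  //  ~~((~Q | (~S -> R)) & (~~P -> (~S -> ~S))).
  branch 1 (add (~R <-> ~P)):
    (~R <-> ~P): β-rule — branch into ~R, ~P  //  ~~R, ~~P.
      branch 1.1 (add ~R, ~P):
        ○ open, literals {P=F, R=F}.
      branch 1.2 (add ~~R, ~~P):
        ○ open, literals {P=T, R=T}.
  branch 2 (add ~~((~Q | (~S -> R)) & (~~P -> (~S -> ~S)))):
    ~~((~Q | (~S -> R)) & (~~P -> (~S -> ~S))): drop double negation, giving ((~Q | (~S -> R)) & (~~P -> (~S -> ~S))).
    ((~Q | (~S -> R)) & (~~P -> (~S -> ~S))): α-rule — add (~Q | (~S -> R)), (~~P -> (~S -> ~S)).
    (~Q | (~S -> R)): β-rule — branch into ~Q  //  (~S -> R).
      branch 2.1 (add ~Q):
        (~~P -> (~S -> ~S)): β-rule — branch into ~~~P  //  (~S -> ~S).
          branch 2.1.1 (add ~~~P):
            ~~~P: drop double negation, giving ~P.
            ○ open, literals {P=F, Q=F}.
          branch 2.1.2 (add (~S -> ~S)):
            (~S -> ~S): β-rule — branch into ~~S  //  ~S.
              branch 2.1.2.1 (add ~~S):
                ○ open, literals {Q=F, S=T}.
              branch 2.1.2.2 (add ~S):
                ○ open, literals {Q=F, S=F}.
      branch 2.2 (add (~S -> R)):
        (~~P -> (~S -> ~S)): β-rule — branch into ~~~P  //  (~S -> ~S).
          branch 2.2.1 (add ~~~P):
            ~~~P: drop double negation, giving ~P.
            (~S -> R): β-rule — branch into ~~S  //  R.
              branch 2.2.1.1 (add ~~S):
                ○ open, literals {P=F, S=T}.
              branch 2.2.1.2 (add R):
                ○ open, literals {P=F, R=T}.
          branch 2.2.2 (add (~S -> ~S)):
            (~S -> R): β-rule — branch into ~~S  //  R.
              branch 2.2.2.1 (add ~~S):
                (~S -> ~S): β-rule — branch into ~~S  //  ~S.
                  branch 2.2.2.1.1 (add ~~S):
                    ○ open, literals {S=T}.
                  branch 2.2.2.1.2 (add ~S):
                    × closes — contains both S and ~S.
              branch 2.2.2.2 (add R):
                (~S -> ~S): β-rule — branch into ~~S  //  ~S.
                  branch 2.2.2.2.1 (add ~~S):
                    ○ open, literals {R=T, S=T}.
                  branch 2.2.2.2.2 (add ~S):
                    ○ open, literals {R=T, S=F}.
1 branch closed, 10 open.
Each open branch fixes some atoms; the unmentioned ones are free. Counting distinct full assignments: branch {P=F, R=F} (S, Q) contributes 4 new; branch {P=T, R=T} (S, Q) contributes 4 new; branch {P=F, Q=F} (R, S) contributes 2 new; branch {Q=F, S=T} (R, P) contributes 1 new; branch {Q=F, S=F} (R, P) contributes 1 new; branch {P=F, S=T} (R, Q) contributes 1 new; branch {P=F, R=T} (S, Q) contributes 1 new; branch {S=T} (R, Q, P) contributes 1 new; branch {R=T, S=T} (Q, P) contributes 0 new; branch {R=T, S=F} (Q, P) contributes 0 new. Total: 15.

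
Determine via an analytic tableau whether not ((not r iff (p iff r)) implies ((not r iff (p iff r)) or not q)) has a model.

Initial set: {not ((not r iff (p iff r)) implies ((not r iff (p iff r)) or not q))}.
not ((not r iff (p iff r)) implies ((not r iff (p iff r)) or not q)): α-rule — add (not r iff (p iff r)), not ((not r iff (p iff r)) or not q).
not ((not r iff (p iff r)) or not q): α-rule — add not (not r iff (p iff r)), not not q.
(not r iff (p iff r)): β-rule — branch into not r, (p iff r)  //  not not r, not (p iff r).
  branch 1 (add not r, (p iff r)):
    not (not r iff (p iff r)): β-rule — branch into not r, not (p iff r)  //  not not r, (p iff r).
      branch 1.1 (add not r, not (p iff r)):
        (p iff r): β-rule — branch into p, r  //  not p, not r.
          branch 1.1.1 (add p, r):
            × closes — contains both r and not r.
          branch 1.1.2 (add not p, not r):
            not (p iff r): β-rule — branch into p, not r  //  not p, r.
              branch 1.1.2.1 (add p, not r):
                × closes — contains both p and not p.
              branch 1.1.2.2 (add not p, r):
                × closes — contains both r and not r.
      branch 1.2 (add not not r, (p iff r)):
        × closes — contains both r and not r.
  branch 2 (add not not r, not (p iff r)):
    not (not r iff (p iff r)): β-rule — branch into not r, not (p iff r)  //  not not r, (p iff r).
      branch 2.1 (add not r, not (p iff r)):
        × closes — contains both r and not r.
      branch 2.2 (add not not r, (p iff r)):
        not (p iff r): β-rule — branch into p, not r  //  not p, r.
          branch 2.2.1 (add p, not r):
            × closes — contains both r and not r.
          branch 2.2.2 (add not p, r):
            (p iff r): β-rule — branch into p, r  //  not p, not r.
              branch 2.2.2.1 (add p, r):
                × closes — contains both p and not p.
              branch 2.2.2.2 (add not p, not r):
                × closes — contains both r and not r.
All 8 branches close.
Every branch closed; the formula is unsatisfiable.

Unsatisfiable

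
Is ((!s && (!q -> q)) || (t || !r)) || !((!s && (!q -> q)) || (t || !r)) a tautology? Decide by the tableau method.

Valid

Assume the negation and expand:
Initial set: {!(((!s && (!q -> q)) || (t || !r)) || !((!s && (!q -> q)) || (t || !r)))}.
!(((!s && (!q -> q)) || (t || !r)) || !((!s && (!q -> q)) || (t || !r))): α-rule — add !((!s && (!q -> q)) || (t || !r)), !!((!s && (!q -> q)) || (t || !r)).
!((!s && (!q -> q)) || (t || !r)): α-rule — add !(!s && (!q -> q)), !(t || !r).
!(t || !r): α-rule — add !t, !!r.
!!((!s && (!q -> q)) || (t || !r)): β-rule — branch into (!s && (!q -> q))  //  (t || !r).
  branch 1 (add (!s && (!q -> q))):
    (!s && (!q -> q)): α-rule — add !s, (!q -> q).
    !(!s && (!q -> q)): β-rule — branch into !!s  //  !(!q -> q).
      branch 1.1 (add !!s):
        × closes — contains both s and !s.
      branch 1.2 (add !(!q -> q)):
        !(!q -> q): α-rule — add !q, !q.
        (!q -> q): β-rule — branch into !!q  //  q.
          branch 1.2.1 (add !!q):
            × closes — contains both q and !q.
          branch 1.2.2 (add q):
            × closes — contains both q and !q.
  branch 2 (add (t || !r)):
    !(!s && (!q -> q)): β-rule — branch into !!s  //  !(!q -> q).
      branch 2.1 (add !!s):
        (t || !r): β-rule — branch into t  //  !r.
          branch 2.1.1 (add t):
            × closes — contains both t and !t.
          branch 2.1.2 (add !r):
            × closes — contains both r and !r.
      branch 2.2 (add !(!q -> q)):
        !(!q -> q): α-rule — add !q, !q.
        (t || !r): β-rule — branch into t  //  !r.
          branch 2.2.1 (add t):
            × closes — contains both t and !t.
          branch 2.2.2 (add !r):
            × closes — contains both r and !r.
All 7 branches close.
Every branch closed, so the negation is unsatisfiable and the formula is valid.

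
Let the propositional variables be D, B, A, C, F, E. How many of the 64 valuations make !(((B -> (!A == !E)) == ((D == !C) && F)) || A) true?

20

Initial set: {!(((B -> (!A == !E)) == ((D == !C) && F)) || A)}.
!(((B -> (!A == !E)) == ((D == !C) && F)) || A): α-rule — add !((B -> (!A == !E)) == ((D == !C) && F)), !A.
!((B -> (!A == !E)) == ((D == !C) && F)): β-rule — branch into (B -> (!A == !E)), !((D == !C) && F)  //  !(B -> (!A == !E)), ((D == !C) && F).
  branch 1 (add (B -> (!A == !E)), !((D == !C) && F)):
    (B -> (!A == !E)): β-rule — branch into !B  //  (!A == !E).
      branch 1.1 (add !B):
        !((D == !C) && F): β-rule — branch into !(D == !C)  //  !F.
          branch 1.1.1 (add !(D == !C)):
            !(D == !C): β-rule — branch into D, !!C  //  !D, !C.
              branch 1.1.1.1 (add D, !!C):
                ○ open, literals {A=F, B=F, C=T, D=T}.
              branch 1.1.1.2 (add !D, !C):
                ○ open, literals {A=F, B=F, C=F, D=F}.
          branch 1.1.2 (add !F):
            ○ open, literals {A=F, B=F, F=F}.
      branch 1.2 (add (!A == !E)):
        !((D == !C) && F): β-rule — branch into !(D == !C)  //  !F.
          branch 1.2.1 (add !(D == !C)):
            (!A == !E): β-rule — branch into !A, !E  //  !!A, !!E.
              branch 1.2.1.1 (add !A, !E):
                !(D == !C): β-rule — branch into D, !!C  //  !D, !C.
                  branch 1.2.1.1.1 (add D, !!C):
                    ○ open, literals {A=F, C=T, D=T, E=F}.
                  branch 1.2.1.1.2 (add !D, !C):
                    ○ open, literals {A=F, C=F, D=F, E=F}.
              branch 1.2.1.2 (add !!A, !!E):
                × closes — contains both A and !A.
          branch 1.2.2 (add !F):
            (!A == !E): β-rule — branch into !A, !E  //  !!A, !!E.
              branch 1.2.2.1 (add !A, !E):
                ○ open, literals {A=F, E=F, F=F}.
              branch 1.2.2.2 (add !!A, !!E):
                × closes — contains both A and !A.
  branch 2 (add !(B -> (!A == !E)), ((D == !C) && F)):
    !(B -> (!A == !E)): α-rule — add B, !(!A == !E).
    ((D == !C) && F): α-rule — add (D == !C), F.
    !(!A == !E): β-rule — branch into !A, !!E  //  !!A, !E.
      branch 2.1 (add !A, !!E):
        (D == !C): β-rule — branch into D, !C  //  !D, !!C.
          branch 2.1.1 (add D, !C):
            ○ open, literals {A=F, B=T, C=F, D=T, E=T, F=T}.
          branch 2.1.2 (add !D, !!C):
            ○ open, literals {A=F, B=T, C=T, D=F, E=T, F=T}.
      branch 2.2 (add !!A, !E):
        × closes — contains both A and !A.
3 branches closed, 8 open.
Each open branch fixes some atoms; the unmentioned ones are free. Counting distinct full assignments: branch {A=F, B=F, C=T, D=T} (F, E) contributes 4 new; branch {A=F, B=F, C=F, D=F} (F, E) contributes 4 new; branch {A=F, B=F, F=F} (D, C, E) contributes 4 new; branch {A=F, C=T, D=T, E=F} (B, F) contributes 2 new; branch {A=F, C=F, D=F, E=F} (B, F) contributes 2 new; branch {A=F, E=F, F=F} (D, B, C) contributes 2 new; branch {A=F, B=T, C=F, D=T, E=T, F=T} (none free) contributes 1 new; branch {A=F, B=T, C=T, D=F, E=T, F=T} (none free) contributes 1 new. Total: 20.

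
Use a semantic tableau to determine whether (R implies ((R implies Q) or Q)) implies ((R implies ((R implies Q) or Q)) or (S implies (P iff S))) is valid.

Assume the negation and expand:
Initial set: {not ((R implies ((R implies Q) or Q)) implies ((R implies ((R implies Q) or Q)) or (S implies (P iff S))))}.
not ((R implies ((R implies Q) or Q)) implies ((R implies ((R implies Q) or Q)) or (S implies (P iff S)))): α-rule — add (R implies ((R implies Q) or Q)), not ((R implies ((R implies Q) or Q)) or (S implies (P iff S))).
not ((R implies ((R implies Q) or Q)) or (S implies (P iff S))): α-rule — add not (R implies ((R implies Q) or Q)), not (S implies (P iff S)).
not (R implies ((R implies Q) or Q)): α-rule — add R, not ((R implies Q) or Q).
not (S implies (P iff S)): α-rule — add S, not (P iff S).
not ((R implies Q) or Q): α-rule — add not (R implies Q), not Q.
not (R implies Q): α-rule — add R, not Q.
(R implies ((R implies Q) or Q)): β-rule — branch into not R  //  ((R implies Q) or Q).
  branch 1 (add not R):
    × closes — contains both R and not R.
  branch 2 (add ((R implies Q) or Q)):
    not (P iff S): β-rule — branch into P, not S  //  not P, S.
      branch 2.1 (add P, not S):
        × closes — contains both S and not S.
      branch 2.2 (add not P, S):
        ((R implies Q) or Q): β-rule — branch into (R implies Q)  //  Q.
          branch 2.2.1 (add (R implies Q)):
            (R implies Q): β-rule — branch into not R  //  Q.
              branch 2.2.1.1 (add not R):
                × closes — contains both R and not R.
              branch 2.2.1.2 (add Q):
                × closes — contains both Q and not Q.
          branch 2.2.2 (add Q):
            × closes — contains both Q and not Q.
All 5 branches close.
Every branch closed, so the negation is unsatisfiable and the formula is valid.

Valid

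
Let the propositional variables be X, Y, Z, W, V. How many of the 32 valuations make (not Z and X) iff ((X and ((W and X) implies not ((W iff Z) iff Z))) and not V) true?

Initial set: {((not Z and X) iff ((X and ((W and X) implies not ((W iff Z) iff Z))) and not V))}.
((not Z and X) iff ((X and ((W and X) implies not ((W iff Z) iff Z))) and not V)): β-rule — branch into (not Z and X), ((X and ((W and X) implies not ((W iff Z) iff Z))) and not V)  //  not (not Z and X), not ((X and ((W and X) implies not ((W iff Z) iff Z))) and not V).
  branch 1 (add (not Z and X), ((X and ((W and X) implies not ((W iff Z) iff Z))) and not V)):
    (not Z and X): α-rule — add not Z, X.
    ((X and ((W and X) implies not ((W iff Z) iff Z))) and not V): α-rule — add (X and ((W and X) implies not ((W iff Z) iff Z))), not V.
    (X and ((W and X) implies not ((W iff Z) iff Z))): α-rule — add X, ((W and X) implies not ((W iff Z) iff Z)).
    ((W and X) implies not ((W iff Z) iff Z)): β-rule — branch into not (W and X)  //  not ((W iff Z) iff Z).
      branch 1.1 (add not (W and X)):
        not (W and X): β-rule — branch into not W  //  not X.
          branch 1.1.1 (add not W):
            ○ open, literals {V=false, W=false, X=true, Z=false}.
          branch 1.1.2 (add not X):
            × closes — contains both X and not X.
      branch 1.2 (add not ((W iff Z) iff Z)):
        not ((W iff Z) iff Z): β-rule — branch into (W iff Z), not Z  //  not (W iff Z), Z.
          branch 1.2.1 (add (W iff Z), not Z):
            (W iff Z): β-rule — branch into W, Z  //  not W, not Z.
              branch 1.2.1.1 (add W, Z):
                × closes — contains both Z and not Z.
              branch 1.2.1.2 (add not W, not Z):
                ○ open, literals {V=false, W=false, X=true, Z=false}.
          branch 1.2.2 (add not (W iff Z), Z):
            × closes — contains both Z and not Z.
  branch 2 (add not (not Z and X), not ((X and ((W and X) implies not ((W iff Z) iff Z))) and not V)):
    not (not Z and X): β-rule — branch into not not Z  //  not X.
      branch 2.1 (add not not Z):
        not ((X and ((W and X) implies not ((W iff Z) iff Z))) and not V): β-rule — branch into not (X and ((W and X) implies not ((W iff Z) iff Z)))  //  not not V.
          branch 2.1.1 (add not (X and ((W and X) implies not ((W iff Z) iff Z)))):
            not (X and ((W and X) implies not ((W iff Z) iff Z))): β-rule — branch into not X  //  not ((W and X) implies not ((W iff Z) iff Z)).
              branch 2.1.1.1 (add not X):
                ○ open, literals {X=false, Z=true}.
              branch 2.1.1.2 (add not ((W and X) implies not ((W iff Z) iff Z))):
                not ((W and X) implies not ((W iff Z) iff Z)): α-rule — add (W and X), not not ((W iff Z) iff Z).
                (W and X): α-rule — add W, X.
                not not ((W iff Z) iff Z): β-rule — branch into (W iff Z), Z  //  not (W iff Z), not Z.
                  branch 2.1.1.2.1 (add (W iff Z), Z):
                    (W iff Z): β-rule — branch into W, Z  //  not W, not Z.
                      branch 2.1.1.2.1.1 (add W, Z):
                        ○ open, literals {W=true, X=true, Z=true}.
                      branch 2.1.1.2.1.2 (add not W, not Z):
                        × closes — contains both W and not W.
                  branch 2.1.1.2.2 (add not (W iff Z), not Z):
                    × closes — contains both Z and not Z.
          branch 2.1.2 (add not not V):
            ○ open, literals {V=true, Z=true}.
      branch 2.2 (add not X):
        not ((X and ((W and X) implies not ((W iff Z) iff Z))) and not V): β-rule — branch into not (X and ((W and X) implies not ((W iff Z) iff Z)))  //  not not V.
          branch 2.2.1 (add not (X and ((W and X) implies not ((W iff Z) iff Z)))):
            not (X and ((W and X) implies not ((W iff Z) iff Z))): β-rule — branch into not X  //  not ((W and X) implies not ((W iff Z) iff Z)).
              branch 2.2.1.1 (add not X):
                ○ open, literals {X=false}.
              branch 2.2.1.2 (add not ((W and X) implies not ((W iff Z) iff Z))):
                not ((W and X) implies not ((W iff Z) iff Z)): α-rule — add (W and X), not not ((W iff Z) iff Z).
                (W and X): α-rule — add W, X.
                × closes — contains both X and not X.
          branch 2.2.2 (add not not V):
            ○ open, literals {V=true, X=false}.
6 branches closed, 7 open.
Each open branch fixes some atoms; the unmentioned ones are free. Counting distinct full assignments: branch {V=false, W=false, X=true, Z=false} (Y) contributes 2 new; branch {V=false, W=false, X=true, Z=false} (Y) contributes 0 new; branch {X=false, Z=true} (Y, W, V) contributes 8 new; branch {W=true, X=true, Z=true} (Y, V) contributes 4 new; branch {V=true, Z=true} (X, Y, W) contributes 2 new; branch {X=false} (Y, Z, W, V) contributes 8 new; branch {V=true, X=false} (Y, Z, W) contributes 0 new. Total: 24.

24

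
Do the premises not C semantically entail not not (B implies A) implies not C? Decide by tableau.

Yes

Initial set: {not C; not (not not (B implies A) implies not C)}.
not (not not (B implies A) implies not C): α-rule — add not not (B implies A), not not C.
× closes — contains both C and not C.
All 1 branch closes.
Every branch closed, so the premises entail the conclusion.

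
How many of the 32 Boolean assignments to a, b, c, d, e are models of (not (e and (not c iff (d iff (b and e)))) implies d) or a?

26

Initial set: {((not (e and (not c iff (d iff (b and e)))) implies d) or a)}.
((not (e and (not c iff (d iff (b and e)))) implies d) or a): β-rule — branch into (not (e and (not c iff (d iff (b and e)))) implies d)  //  a.
  branch 1 (add (not (e and (not c iff (d iff (b and e)))) implies d)):
    (not (e and (not c iff (d iff (b and e)))) implies d): β-rule — branch into not not (e and (not c iff (d iff (b and e))))  //  d.
      branch 1.1 (add not not (e and (not c iff (d iff (b and e))))):
        not not (e and (not c iff (d iff (b and e)))): α-rule — add e, (not c iff (d iff (b and e))).
        (not c iff (d iff (b and e))): β-rule — branch into not c, (d iff (b and e))  //  not not c, not (d iff (b and e)).
          branch 1.1.1 (add not c, (d iff (b and e))):
            (d iff (b and e)): β-rule — branch into d, (b and e)  //  not d, not (b and e).
              branch 1.1.1.1 (add d, (b and e)):
                (b and e): α-rule — add b, e.
                ○ open, literals {b=T, c=F, d=T, e=T}.
              branch 1.1.1.2 (add not d, not (b and e)):
                not (b and e): β-rule — branch into not b  //  not e.
                  branch 1.1.1.2.1 (add not b):
                    ○ open, literals {b=F, c=F, d=F, e=T}.
                  branch 1.1.1.2.2 (add not e):
                    × closes — contains both e and not e.
          branch 1.1.2 (add not not c, not (d iff (b and e))):
            not (d iff (b and e)): β-rule — branch into d, not (b and e)  //  not d, (b and e).
              branch 1.1.2.1 (add d, not (b and e)):
                not (b and e): β-rule — branch into not b  //  not e.
                  branch 1.1.2.1.1 (add not b):
                    ○ open, literals {b=F, c=T, d=T, e=T}.
                  branch 1.1.2.1.2 (add not e):
                    × closes — contains both e and not e.
              branch 1.1.2.2 (add not d, (b and e)):
                (b and e): α-rule — add b, e.
                ○ open, literals {b=T, c=T, d=F, e=T}.
      branch 1.2 (add d):
        ○ open, literals {d=T}.
  branch 2 (add a):
    ○ open, literals {a=T}.
2 branches closed, 6 open.
Each open branch fixes some atoms; the unmentioned ones are free. Counting distinct full assignments: branch {b=T, c=F, d=T, e=T} (a) contributes 2 new; branch {b=F, c=F, d=F, e=T} (a) contributes 2 new; branch {b=F, c=T, d=T, e=T} (a) contributes 2 new; branch {b=T, c=T, d=F, e=T} (a) contributes 2 new; branch {d=T} (a, b, c, e) contributes 12 new; branch {a=T} (b, c, d, e) contributes 6 new. Total: 26.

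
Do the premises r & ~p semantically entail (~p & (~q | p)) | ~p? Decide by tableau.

Initial set: {(r & ~p); ~((~p & (~q | p)) | ~p)}.
(r & ~p): α-rule — add r, ~p.
~((~p & (~q | p)) | ~p): α-rule — add ~(~p & (~q | p)), ~~p.
× closes — contains both p and ~p.
All 1 branch closes.
Every branch closed, so the premises entail the conclusion.

Yes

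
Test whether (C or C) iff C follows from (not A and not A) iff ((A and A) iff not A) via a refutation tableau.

Yes

Initial set: {T ((not A and not A) iff ((A and A) iff not A)); F ((C or C) iff C)}.
T ((not A and not A) iff ((A and A) iff not A)): β-rule — branch into T (not A and not A), T ((A and A) iff not A)  //  F (not A and not A), F ((A and A) iff not A).
  branch 1 (add T (not A and not A), T ((A and A) iff not A)):
    T (not A and not A): α-rule — add T not A, T not A.
    F ((C or C) iff C): β-rule — branch into T (C or C), F C  //  F (C or C), T C.
      branch 1.1 (add T (C or C), F C):
        T ((A and A) iff not A): β-rule — branch into T (A and A), T not A  //  F (A and A), F not A.
          branch 1.1.1 (add T (A and A), T not A):
            T (A and A): α-rule — add T A, T A.
            × closes — contains both A and not A.
          branch 1.1.2 (add F (A and A), F not A):
            × closes — contains both A and not A.
      branch 1.2 (add F (C or C), T C):
        F (C or C): α-rule — add F C, F C.
        × closes — contains both C and not C.
  branch 2 (add F (not A and not A), F ((A and A) iff not A)):
    F ((C or C) iff C): β-rule — branch into T (C or C), F C  //  F (C or C), T C.
      branch 2.1 (add T (C or C), F C):
        F (not A and not A): β-rule — branch into F not A  //  F not A.
          branch 2.1.1 (add F not A):
            F ((A and A) iff not A): β-rule — branch into T (A and A), F not A  //  F (A and A), T not A.
              branch 2.1.1.1 (add T (A and A), F not A):
                T (A and A): α-rule — add T A, T A.
                T (C or C): β-rule — branch into T C  //  T C.
                  branch 2.1.1.1.1 (add T C):
                    × closes — contains both C and not C.
                  branch 2.1.1.1.2 (add T C):
                    × closes — contains both C and not C.
              branch 2.1.1.2 (add F (A and A), T not A):
                × closes — contains both A and not A.
          branch 2.1.2 (add F not A):
            F ((A and A) iff not A): β-rule — branch into T (A and A), F not A  //  F (A and A), T not A.
              branch 2.1.2.1 (add T (A and A), F not A):
                T (A and A): α-rule — add T A, T A.
                T (C or C): β-rule — branch into T C  //  T C.
                  branch 2.1.2.1.1 (add T C):
                    × closes — contains both C and not C.
                  branch 2.1.2.1.2 (add T C):
                    × closes — contains both C and not C.
              branch 2.1.2.2 (add F (A and A), T not A):
                × closes — contains both A and not A.
      branch 2.2 (add F (C or C), T C):
        F (C or C): α-rule — add F C, F C.
        × closes — contains both C and not C.
All 10 branches close.
Every branch closed, so the premises entail the conclusion.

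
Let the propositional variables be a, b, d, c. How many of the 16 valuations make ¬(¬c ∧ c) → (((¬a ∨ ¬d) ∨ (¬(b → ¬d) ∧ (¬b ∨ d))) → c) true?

9

Initial set: {(¬(¬c ∧ c) → (((¬a ∨ ¬d) ∨ (¬(b → ¬d) ∧ (¬b ∨ d))) → c))}.
(¬(¬c ∧ c) → (((¬a ∨ ¬d) ∨ (¬(b → ¬d) ∧ (¬b ∨ d))) → c)): β-rule — branch into ¬¬(¬c ∧ c)  //  (((¬a ∨ ¬d) ∨ (¬(b → ¬d) ∧ (¬b ∨ d))) → c).
  branch 1 (add ¬¬(¬c ∧ c)):
    ¬¬(¬c ∧ c): α-rule — add ¬c, c.
    × closes — contains both c and ¬c.
  branch 2 (add (((¬a ∨ ¬d) ∨ (¬(b → ¬d) ∧ (¬b ∨ d))) → c)):
    (((¬a ∨ ¬d) ∨ (¬(b → ¬d) ∧ (¬b ∨ d))) → c): β-rule — branch into ¬((¬a ∨ ¬d) ∨ (¬(b → ¬d) ∧ (¬b ∨ d)))  //  c.
      branch 2.1 (add ¬((¬a ∨ ¬d) ∨ (¬(b → ¬d) ∧ (¬b ∨ d)))):
        ¬((¬a ∨ ¬d) ∨ (¬(b → ¬d) ∧ (¬b ∨ d))): α-rule — add ¬(¬a ∨ ¬d), ¬(¬(b → ¬d) ∧ (¬b ∨ d)).
        ¬(¬a ∨ ¬d): α-rule — add ¬¬a, ¬¬d.
        ¬(¬(b → ¬d) ∧ (¬b ∨ d)): β-rule — branch into ¬¬(b → ¬d)  //  ¬(¬b ∨ d).
          branch 2.1.1 (add ¬¬(b → ¬d)):
            ¬¬(b → ¬d): β-rule — branch into ¬b  //  ¬d.
              branch 2.1.1.1 (add ¬b):
                ○ open, literals {a=true, b=false, d=true}.
              branch 2.1.1.2 (add ¬d):
                × closes — contains both d and ¬d.
          branch 2.1.2 (add ¬(¬b ∨ d)):
            ¬(¬b ∨ d): α-rule — add ¬¬b, ¬d.
            × closes — contains both d and ¬d.
      branch 2.2 (add c):
        ○ open, literals {c=true}.
3 branches closed, 2 open.
Each open branch fixes some atoms; the unmentioned ones are free. Counting distinct full assignments: branch {a=true, b=false, d=true} (c) contributes 2 new; branch {c=true} (a, b, d) contributes 7 new. Total: 9.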